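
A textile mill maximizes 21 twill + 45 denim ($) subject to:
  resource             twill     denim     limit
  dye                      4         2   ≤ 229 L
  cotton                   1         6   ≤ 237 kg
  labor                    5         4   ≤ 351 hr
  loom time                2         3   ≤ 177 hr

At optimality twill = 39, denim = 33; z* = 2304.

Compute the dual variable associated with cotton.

At the optimum: dye uses 222 of 229 (slack = 7); cotton uses 237 of 237 (binding); labor uses 327 of 351 (slack = 24); loom time uses 177 of 177 (binding).
By complementary slackness, y = 0 for the non-binding constraints.
From A_Bᵀ y = c: 1·y_cotton + 2·y_loom time = 21; 6·y_cotton + 3·y_loom time = 45.
This yields shadow prices y_cotton = 3, y_loom time = 9.
Shadow price of cotton = 3.

3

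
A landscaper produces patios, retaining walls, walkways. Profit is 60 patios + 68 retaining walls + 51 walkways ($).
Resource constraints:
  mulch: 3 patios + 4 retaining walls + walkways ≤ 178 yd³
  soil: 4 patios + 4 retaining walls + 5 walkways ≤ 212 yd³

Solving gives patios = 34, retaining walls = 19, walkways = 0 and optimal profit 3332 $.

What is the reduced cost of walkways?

Both mulch and soil are binding at x*.
Dual feasibility on the basic columns requires 3·y_mulch + 4·y_soil = 60, 4·y_mulch + 4·y_soil = 68.
This yields shadow prices y_mulch = 8, y_soil = 9.
Reduced cost of walkways: c₃ − yᵀa₃ = 51 − (8·1 + 9·5) = 51 − 53 = -2.

-2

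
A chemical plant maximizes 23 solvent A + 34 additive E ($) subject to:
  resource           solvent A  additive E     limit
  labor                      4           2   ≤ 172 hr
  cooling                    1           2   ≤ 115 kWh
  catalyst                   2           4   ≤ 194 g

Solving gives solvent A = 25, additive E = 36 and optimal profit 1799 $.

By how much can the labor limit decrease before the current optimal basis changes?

Binding constraints: labor, catalyst. The basis is B = [[4,2],[2,4]] with det 12.
Per unit decrease in labor, x* moves by d = (-0.3333, 0.1667).
The basis stays optimal until solvent A reaches 0; allowable decrease = 75 hr.

75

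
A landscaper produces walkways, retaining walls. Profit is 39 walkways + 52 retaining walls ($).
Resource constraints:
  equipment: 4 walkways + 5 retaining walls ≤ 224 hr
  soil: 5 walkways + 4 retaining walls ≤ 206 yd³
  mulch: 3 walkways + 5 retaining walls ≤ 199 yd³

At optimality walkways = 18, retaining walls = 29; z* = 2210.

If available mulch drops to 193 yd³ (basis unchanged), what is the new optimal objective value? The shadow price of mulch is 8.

2162

Δb = -6, so new z* = 2210 + (8)·(-6) = 2210 − 48 = 2162.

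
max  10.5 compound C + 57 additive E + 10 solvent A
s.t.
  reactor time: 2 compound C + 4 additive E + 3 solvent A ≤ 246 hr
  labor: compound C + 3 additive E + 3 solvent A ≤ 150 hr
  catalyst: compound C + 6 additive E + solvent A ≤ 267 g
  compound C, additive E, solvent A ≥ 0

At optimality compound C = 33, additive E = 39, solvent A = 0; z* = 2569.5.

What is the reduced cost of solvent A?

Binding: labor and catalyst. Non-binding: reactor time (24 unused).
By complementary slackness, y = 0 for the non-binding constraint.
The binding rows give the dual system: 1·y_labor + 1·y_catalyst = 10.5 and 3·y_labor + 6·y_catalyst = 57.
Solving: y_labor = 2, y_catalyst = 8.5.
Reduced cost of solvent A: c₃ − yᵀa₃ = 10 − (2·3 + 8.5·1) = 10 − 14.5 = -4.5.

-4.5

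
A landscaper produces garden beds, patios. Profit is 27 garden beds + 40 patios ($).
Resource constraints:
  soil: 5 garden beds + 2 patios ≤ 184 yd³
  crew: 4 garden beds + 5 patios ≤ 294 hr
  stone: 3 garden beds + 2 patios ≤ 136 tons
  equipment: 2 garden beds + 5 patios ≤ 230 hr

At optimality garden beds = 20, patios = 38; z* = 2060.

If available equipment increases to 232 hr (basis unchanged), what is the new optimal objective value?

2072

Check each constraint at x*: soil 176/184 (slack 8); crew 270/294 (slack 24); stone 136/136 (tight); equipment 230/230 (tight).
Slack constraints have shadow price 0 (complementary slackness).
The binding rows give the dual system: 3·y_stone + 2·y_equipment = 27 and 2·y_stone + 5·y_equipment = 40.
→ y_stone = 5 and y_equipment = 6.
Δz = y_equipment·Δb = 6 × (2) = 12, so new z* = 2060 + 12 = 2072.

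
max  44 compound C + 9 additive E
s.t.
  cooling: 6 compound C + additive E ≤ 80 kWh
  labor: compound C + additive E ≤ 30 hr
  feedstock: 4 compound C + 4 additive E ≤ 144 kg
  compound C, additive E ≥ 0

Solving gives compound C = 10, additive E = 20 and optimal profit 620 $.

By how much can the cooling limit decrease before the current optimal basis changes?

50

Binding constraints: cooling, labor. The basis is B = [[6,1],[1,1]] with det 5.
Per unit decrease in cooling, x* moves by d = (-0.2, 0.2).
The basis stays optimal until compound C reaches 0; allowable decrease = 50 kWh.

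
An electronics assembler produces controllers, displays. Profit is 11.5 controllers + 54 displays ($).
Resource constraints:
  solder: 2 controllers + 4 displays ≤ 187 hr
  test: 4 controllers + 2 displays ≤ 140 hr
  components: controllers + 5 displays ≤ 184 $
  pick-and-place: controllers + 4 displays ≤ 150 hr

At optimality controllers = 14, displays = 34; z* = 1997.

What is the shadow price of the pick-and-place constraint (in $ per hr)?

3.5

At the optimum: solder uses 164 of 187 (slack = 23); test uses 124 of 140 (slack = 16); components uses 184 of 184 (binding); pick-and-place uses 150 of 150 (binding).
Slack constraints have shadow price 0 (complementary slackness).
Dual feasibility on the basic columns requires 1·y_components + 1·y_pick-and-place = 11.5, 5·y_components + 4·y_pick-and-place = 54.
Solving: y_components = 8, y_pick-and-place = 3.5.
Shadow price of pick-and-place = 3.5.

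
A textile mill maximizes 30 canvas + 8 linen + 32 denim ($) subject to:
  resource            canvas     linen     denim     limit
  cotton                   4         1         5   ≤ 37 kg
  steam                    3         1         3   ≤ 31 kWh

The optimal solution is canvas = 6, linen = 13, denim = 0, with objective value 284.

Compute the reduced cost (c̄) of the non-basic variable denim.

Check each constraint at x*: cotton 37/37 (tight); steam 31/31 (tight).
Dual feasibility on the basic columns requires 4·y_cotton + 3·y_steam = 30, 1·y_cotton + 1·y_steam = 8.
Solving: y_cotton = 6, y_steam = 2.
Reduced cost of denim: c₃ − yᵀa₃ = 32 − (6·5 + 2·3) = 32 − 36 = -4.

-4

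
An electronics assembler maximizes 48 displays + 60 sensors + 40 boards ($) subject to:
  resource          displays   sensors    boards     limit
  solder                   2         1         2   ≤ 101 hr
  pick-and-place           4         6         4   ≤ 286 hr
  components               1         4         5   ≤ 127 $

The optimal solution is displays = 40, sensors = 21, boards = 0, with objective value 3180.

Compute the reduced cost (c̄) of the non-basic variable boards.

Check each constraint at x*: solder 101/101 (tight); pick-and-place 286/286 (tight); components 124/127 (slack 3).
Slack constraints have shadow price 0 (complementary slackness).
From A_Bᵀ y = c: 2·y_solder + 4·y_pick-and-place = 48; 1·y_solder + 6·y_pick-and-place = 60.
This yields shadow prices y_solder = 6, y_pick-and-place = 9.
Reduced cost of boards: c₃ − yᵀa₃ = 40 − (6·2 + 9·4) = 40 − 48 = -8.

-8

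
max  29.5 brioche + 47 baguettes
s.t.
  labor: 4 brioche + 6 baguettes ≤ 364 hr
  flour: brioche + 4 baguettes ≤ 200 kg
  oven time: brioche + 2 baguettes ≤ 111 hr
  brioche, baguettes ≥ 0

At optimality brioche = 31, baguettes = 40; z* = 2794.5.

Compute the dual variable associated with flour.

0

At the optimum: labor uses 364 of 364 (binding); flour uses 191 of 200 (slack = 9); oven time uses 111 of 111 (binding).
Since flour is not tight, its dual is 0.
From A_Bᵀ y = c: 4·y_labor + 1·y_oven time = 29.5; 6·y_labor + 2·y_oven time = 47.
→ y_labor = 6 and y_oven time = 5.5.
Shadow price of flour = 0.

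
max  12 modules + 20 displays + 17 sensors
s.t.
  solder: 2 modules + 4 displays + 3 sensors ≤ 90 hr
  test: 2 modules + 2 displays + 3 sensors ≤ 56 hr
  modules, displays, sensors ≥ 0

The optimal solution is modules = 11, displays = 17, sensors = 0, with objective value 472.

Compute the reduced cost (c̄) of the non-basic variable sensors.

-1

Both solder and test are binding at x*.
From A_Bᵀ y = c: 2·y_solder + 2·y_test = 12; 4·y_solder + 2·y_test = 20.
Solving: y_solder = 4, y_test = 2.
Reduced cost of sensors: c₃ − yᵀa₃ = 17 − (4·3 + 2·3) = 17 − 18 = -1.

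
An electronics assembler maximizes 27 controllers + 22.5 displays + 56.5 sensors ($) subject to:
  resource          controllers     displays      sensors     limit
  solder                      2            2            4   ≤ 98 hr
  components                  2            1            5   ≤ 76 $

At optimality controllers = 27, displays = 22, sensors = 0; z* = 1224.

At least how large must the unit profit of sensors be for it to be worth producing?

Check each constraint at x*: solder 98/98 (tight); components 76/76 (tight).
Dual feasibility on the basic columns requires 2·y_solder + 2·y_components = 27, 2·y_solder + 1·y_components = 22.5.
→ y_solder = 9 and y_components = 4.5.
sensors enters the basis when its profit ≥ yᵀa₃ = 9·4 + 4.5·5 = 58.5.

58.5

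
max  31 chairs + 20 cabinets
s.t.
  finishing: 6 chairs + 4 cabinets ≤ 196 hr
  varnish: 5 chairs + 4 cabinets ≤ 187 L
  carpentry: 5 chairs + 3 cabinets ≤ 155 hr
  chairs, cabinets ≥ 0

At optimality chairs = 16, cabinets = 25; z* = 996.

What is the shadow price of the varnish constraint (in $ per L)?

At the optimum: finishing uses 196 of 196 (binding); varnish uses 180 of 187 (slack = 7); carpentry uses 155 of 155 (binding).
By complementary slackness, y = 0 for the non-binding constraint.
The binding rows give the dual system: 6·y_finishing + 5·y_carpentry = 31 and 4·y_finishing + 3·y_carpentry = 20.
Solving: y_finishing = 3.5, y_carpentry = 2.
Shadow price of varnish = 0.

0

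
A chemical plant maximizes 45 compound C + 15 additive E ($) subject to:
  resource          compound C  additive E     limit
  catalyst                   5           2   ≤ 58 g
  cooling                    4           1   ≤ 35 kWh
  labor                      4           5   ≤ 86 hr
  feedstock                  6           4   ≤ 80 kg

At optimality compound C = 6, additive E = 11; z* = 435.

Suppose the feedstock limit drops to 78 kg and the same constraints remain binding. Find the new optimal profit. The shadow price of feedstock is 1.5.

Δb = -2, so new z* = 435 + (1.5)·(-2) = 435 − 3 = 432.

432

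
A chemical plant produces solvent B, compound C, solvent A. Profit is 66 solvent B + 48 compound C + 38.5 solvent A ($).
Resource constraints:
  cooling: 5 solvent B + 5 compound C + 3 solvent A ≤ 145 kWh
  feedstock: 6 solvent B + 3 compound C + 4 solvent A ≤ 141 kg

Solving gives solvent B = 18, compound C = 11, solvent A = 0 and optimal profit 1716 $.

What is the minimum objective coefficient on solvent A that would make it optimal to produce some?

42

At the optimum: cooling uses 145 of 145 (binding); feedstock uses 141 of 141 (binding).
The binding rows give the dual system: 5·y_cooling + 6·y_feedstock = 66 and 5·y_cooling + 3·y_feedstock = 48.
This yields shadow prices y_cooling = 6, y_feedstock = 6.
solvent A enters the basis when its profit ≥ yᵀa₃ = 6·3 + 6·4 = 42.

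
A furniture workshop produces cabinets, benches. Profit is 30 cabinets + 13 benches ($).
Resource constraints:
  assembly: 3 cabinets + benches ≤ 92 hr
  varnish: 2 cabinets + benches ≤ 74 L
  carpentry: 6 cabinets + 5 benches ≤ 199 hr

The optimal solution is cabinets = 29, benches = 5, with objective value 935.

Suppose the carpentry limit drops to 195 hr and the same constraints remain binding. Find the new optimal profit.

At the optimum: assembly uses 92 of 92 (binding); varnish uses 63 of 74 (slack = 11); carpentry uses 199 of 199 (binding).
By complementary slackness, y = 0 for the non-binding constraint.
Dual feasibility on the basic columns requires 3·y_assembly + 6·y_carpentry = 30, 1·y_assembly + 5·y_carpentry = 13.
Solving: y_assembly = 8, y_carpentry = 1.
Δz = y_carpentry·Δb = 1 × (-4) = -4, so new z* = 935 − 4 = 931.

931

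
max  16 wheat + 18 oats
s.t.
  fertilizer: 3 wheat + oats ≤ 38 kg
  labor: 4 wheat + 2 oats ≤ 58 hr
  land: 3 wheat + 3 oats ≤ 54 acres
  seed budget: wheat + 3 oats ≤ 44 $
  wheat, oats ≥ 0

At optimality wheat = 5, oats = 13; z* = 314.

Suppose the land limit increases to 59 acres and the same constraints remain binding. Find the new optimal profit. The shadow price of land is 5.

339

Δb = 5, so new z* = 314 + (5)·(5) = 314 + 25 = 339.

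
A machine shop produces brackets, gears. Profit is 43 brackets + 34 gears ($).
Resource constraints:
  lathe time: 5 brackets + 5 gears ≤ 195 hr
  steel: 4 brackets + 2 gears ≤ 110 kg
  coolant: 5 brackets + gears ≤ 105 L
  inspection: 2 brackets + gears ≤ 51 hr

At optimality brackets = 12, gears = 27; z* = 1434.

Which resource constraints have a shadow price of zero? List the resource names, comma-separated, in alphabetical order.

coolant, steel

lathe time: 195/195 (binding)
steel: 102/110 (slack 8)
coolant: 87/105 (slack 18)
inspection: 51/51 (binding)
By complementary slackness, a constraint with positive slack has shadow price 0 → coolant, steel.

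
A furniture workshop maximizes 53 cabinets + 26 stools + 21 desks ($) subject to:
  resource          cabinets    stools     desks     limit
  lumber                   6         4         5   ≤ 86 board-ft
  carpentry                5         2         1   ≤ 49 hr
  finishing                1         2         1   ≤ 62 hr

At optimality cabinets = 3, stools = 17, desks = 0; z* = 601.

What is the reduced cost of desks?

At the optimum: lumber uses 86 of 86 (binding); carpentry uses 49 of 49 (binding); finishing uses 37 of 62 (slack = 25).
By complementary slackness, y = 0 for the non-binding constraint.
The binding rows give the dual system: 6·y_lumber + 5·y_carpentry = 53 and 4·y_lumber + 2·y_carpentry = 26.
→ y_lumber = 3 and y_carpentry = 7.
Reduced cost of desks: c₃ − yᵀa₃ = 21 − (3·5 + 7·1) = 21 − 22 = -1.

-1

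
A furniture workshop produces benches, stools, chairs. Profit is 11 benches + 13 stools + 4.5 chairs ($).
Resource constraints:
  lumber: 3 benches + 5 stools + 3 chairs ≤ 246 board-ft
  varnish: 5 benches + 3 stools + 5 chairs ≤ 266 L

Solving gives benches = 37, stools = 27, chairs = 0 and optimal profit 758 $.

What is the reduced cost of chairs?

Both lumber and varnish are binding at x*.
The binding rows give the dual system: 3·y_lumber + 5·y_varnish = 11 and 5·y_lumber + 3·y_varnish = 13.
→ y_lumber = 2 and y_varnish = 1.
Reduced cost of chairs: c₃ − yᵀa₃ = 4.5 − (2·3 + 1·5) = 4.5 − 11 = -6.5.

-6.5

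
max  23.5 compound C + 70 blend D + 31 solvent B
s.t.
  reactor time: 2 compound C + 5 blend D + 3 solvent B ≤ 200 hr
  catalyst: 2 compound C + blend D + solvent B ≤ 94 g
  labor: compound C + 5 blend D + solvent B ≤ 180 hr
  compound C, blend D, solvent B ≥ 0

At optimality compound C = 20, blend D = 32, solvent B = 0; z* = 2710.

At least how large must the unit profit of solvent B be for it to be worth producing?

Binding: reactor time and labor. Non-binding: catalyst (22 unused).
Since catalyst is not tight, its dual is 0.
Dual feasibility on the basic columns requires 2·y_reactor time + 1·y_labor = 23.5, 5·y_reactor time + 5·y_labor = 70.
→ y_reactor time = 9.5 and y_labor = 4.5.
solvent B enters the basis when its profit ≥ yᵀa₃ = 9.5·3 + 4.5·1 = 33.

33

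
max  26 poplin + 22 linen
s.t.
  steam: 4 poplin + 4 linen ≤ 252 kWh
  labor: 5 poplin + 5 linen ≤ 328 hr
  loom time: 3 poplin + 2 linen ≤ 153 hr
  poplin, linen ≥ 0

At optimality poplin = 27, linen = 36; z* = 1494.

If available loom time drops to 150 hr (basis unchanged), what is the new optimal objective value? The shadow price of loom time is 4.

1482

Δb = -3, so new z* = 1494 + (4)·(-3) = 1494 − 12 = 1482.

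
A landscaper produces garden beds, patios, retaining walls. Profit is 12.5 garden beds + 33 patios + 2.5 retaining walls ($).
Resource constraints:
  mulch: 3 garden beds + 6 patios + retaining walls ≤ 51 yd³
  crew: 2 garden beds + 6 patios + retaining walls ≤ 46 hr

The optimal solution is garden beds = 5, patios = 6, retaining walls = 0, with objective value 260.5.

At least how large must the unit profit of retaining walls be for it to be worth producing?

5.5

Both mulch and crew are binding at x*.
The binding rows give the dual system: 3·y_mulch + 2·y_crew = 12.5 and 6·y_mulch + 6·y_crew = 33.
→ y_mulch = 1.5 and y_crew = 4.
retaining walls enters the basis when its profit ≥ yᵀa₃ = 1.5·1 + 4·1 = 5.5.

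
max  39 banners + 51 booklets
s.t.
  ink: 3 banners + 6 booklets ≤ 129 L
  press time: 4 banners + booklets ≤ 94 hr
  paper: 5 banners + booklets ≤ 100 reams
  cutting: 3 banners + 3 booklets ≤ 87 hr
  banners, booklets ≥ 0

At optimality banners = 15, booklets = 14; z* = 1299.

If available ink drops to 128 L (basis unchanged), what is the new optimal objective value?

1295

Binding: ink and cutting. Non-binding: press time (20 unused), paper (11 unused).
Since press time, paper are not tight, their duals are 0.
Dual feasibility on the basic columns requires 3·y_ink + 3·y_cutting = 39, 6·y_ink + 3·y_cutting = 51.
Solving: y_ink = 4, y_cutting = 9.
Δz = y_ink·Δb = 4 × (-1) = -4, so new z* = 1299 − 4 = 1295.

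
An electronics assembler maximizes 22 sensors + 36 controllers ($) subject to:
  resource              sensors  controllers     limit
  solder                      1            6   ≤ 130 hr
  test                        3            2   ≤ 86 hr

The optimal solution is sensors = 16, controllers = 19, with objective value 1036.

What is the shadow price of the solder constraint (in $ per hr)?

At the optimum: solder uses 130 of 130 (binding); test uses 86 of 86 (binding).
Dual feasibility on the basic columns requires 1·y_solder + 3·y_test = 22, 6·y_solder + 2·y_test = 36.
→ y_solder = 4 and y_test = 6.
Shadow price of solder = 4.

4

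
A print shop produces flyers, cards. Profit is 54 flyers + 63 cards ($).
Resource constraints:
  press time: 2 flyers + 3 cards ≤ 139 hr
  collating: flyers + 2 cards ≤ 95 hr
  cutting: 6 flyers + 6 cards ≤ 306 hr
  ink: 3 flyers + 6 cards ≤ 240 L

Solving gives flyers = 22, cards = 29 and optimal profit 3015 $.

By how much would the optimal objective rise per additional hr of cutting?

7.5

Check each constraint at x*: press time 131/139 (slack 8); collating 80/95 (slack 15); cutting 306/306 (tight); ink 240/240 (tight).
Slack constraints have shadow price 0 (complementary slackness).
From A_Bᵀ y = c: 6·y_cutting + 3·y_ink = 54; 6·y_cutting + 6·y_ink = 63.
→ y_cutting = 7.5 and y_ink = 3.
Shadow price of cutting = 7.5.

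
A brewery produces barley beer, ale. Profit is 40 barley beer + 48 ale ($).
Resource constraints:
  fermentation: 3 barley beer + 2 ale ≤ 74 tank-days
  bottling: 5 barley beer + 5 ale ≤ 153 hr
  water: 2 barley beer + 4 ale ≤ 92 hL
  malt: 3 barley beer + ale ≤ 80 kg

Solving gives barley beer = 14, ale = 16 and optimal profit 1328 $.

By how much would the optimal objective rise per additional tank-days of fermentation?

Binding: fermentation and water. Non-binding: bottling (3 unused), malt (22 unused).
Slack constraints have shadow price 0 (complementary slackness).
From A_Bᵀ y = c: 3·y_fermentation + 2·y_water = 40; 2·y_fermentation + 4·y_water = 48.
→ y_fermentation = 8 and y_water = 8.
Shadow price of fermentation = 8.

8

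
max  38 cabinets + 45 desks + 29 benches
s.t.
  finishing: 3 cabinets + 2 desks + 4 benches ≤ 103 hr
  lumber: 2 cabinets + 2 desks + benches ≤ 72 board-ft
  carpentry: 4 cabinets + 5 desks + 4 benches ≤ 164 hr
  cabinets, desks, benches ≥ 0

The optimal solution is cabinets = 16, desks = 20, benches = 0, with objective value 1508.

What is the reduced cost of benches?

-4

Check each constraint at x*: finishing 88/103 (slack 15); lumber 72/72 (tight); carpentry 164/164 (tight).
Slack constraints have shadow price 0 (complementary slackness).
From A_Bᵀ y = c: 2·y_lumber + 4·y_carpentry = 38; 2·y_lumber + 5·y_carpentry = 45.
Solving: y_lumber = 5, y_carpentry = 7.
Reduced cost of benches: c₃ − yᵀa₃ = 29 − (5·1 + 7·4) = 29 − 33 = -4.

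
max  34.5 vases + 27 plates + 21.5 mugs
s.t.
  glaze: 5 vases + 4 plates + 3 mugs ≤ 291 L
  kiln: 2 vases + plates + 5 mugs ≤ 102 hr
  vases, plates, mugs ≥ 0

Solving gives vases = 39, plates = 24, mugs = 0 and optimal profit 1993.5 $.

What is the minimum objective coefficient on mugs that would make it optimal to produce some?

Both glaze and kiln are binding at x*.
The binding rows give the dual system: 5·y_glaze + 2·y_kiln = 34.5 and 4·y_glaze + 1·y_kiln = 27.
→ y_glaze = 6.5 and y_kiln = 1.
mugs enters the basis when its profit ≥ yᵀa₃ = 6.5·3 + 1·5 = 24.5.

24.5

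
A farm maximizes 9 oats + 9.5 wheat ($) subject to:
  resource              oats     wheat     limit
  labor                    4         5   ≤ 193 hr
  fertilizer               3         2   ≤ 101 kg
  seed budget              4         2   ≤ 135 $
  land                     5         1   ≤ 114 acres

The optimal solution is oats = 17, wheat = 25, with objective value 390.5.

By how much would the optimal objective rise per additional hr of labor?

Binding: labor and fertilizer. Non-binding: seed budget (17 unused), land (4 unused).
Slack constraints have shadow price 0 (complementary slackness).
Dual feasibility on the basic columns requires 4·y_labor + 3·y_fertilizer = 9, 5·y_labor + 2·y_fertilizer = 9.5.
→ y_labor = 1.5 and y_fertilizer = 1.
Shadow price of labor = 1.5.

1.5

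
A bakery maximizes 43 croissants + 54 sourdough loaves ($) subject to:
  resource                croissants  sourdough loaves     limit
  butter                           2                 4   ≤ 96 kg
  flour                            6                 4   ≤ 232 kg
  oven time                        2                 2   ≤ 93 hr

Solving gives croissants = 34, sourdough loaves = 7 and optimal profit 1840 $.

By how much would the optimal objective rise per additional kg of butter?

9.5

Binding: butter and flour. Non-binding: oven time (11 unused).
By complementary slackness, y = 0 for the non-binding constraint.
Dual feasibility on the basic columns requires 2·y_butter + 6·y_flour = 43, 4·y_butter + 4·y_flour = 54.
→ y_butter = 9.5 and y_flour = 4.
Shadow price of butter = 9.5.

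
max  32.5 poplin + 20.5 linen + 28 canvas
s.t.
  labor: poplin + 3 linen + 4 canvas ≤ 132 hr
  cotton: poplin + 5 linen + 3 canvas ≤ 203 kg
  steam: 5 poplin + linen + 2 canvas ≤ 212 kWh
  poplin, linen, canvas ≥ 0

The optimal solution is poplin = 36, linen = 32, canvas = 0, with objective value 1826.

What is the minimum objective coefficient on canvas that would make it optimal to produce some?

31

Binding: labor and steam. Non-binding: cotton (7 unused).
By complementary slackness, y = 0 for the non-binding constraint.
The binding rows give the dual system: 1·y_labor + 5·y_steam = 32.5 and 3·y_labor + 1·y_steam = 20.5.
→ y_labor = 5 and y_steam = 5.5.
canvas enters the basis when its profit ≥ yᵀa₃ = 5·4 + 5.5·2 = 31.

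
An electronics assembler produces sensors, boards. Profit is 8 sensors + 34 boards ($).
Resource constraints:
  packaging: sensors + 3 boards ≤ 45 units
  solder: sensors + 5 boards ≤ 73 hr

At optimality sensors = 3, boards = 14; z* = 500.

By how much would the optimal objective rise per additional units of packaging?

3

Both packaging and solder are binding at x*.
Dual feasibility on the basic columns requires 1·y_packaging + 1·y_solder = 8, 3·y_packaging + 5·y_solder = 34.
This yields shadow prices y_packaging = 3, y_solder = 5.
Shadow price of packaging = 3.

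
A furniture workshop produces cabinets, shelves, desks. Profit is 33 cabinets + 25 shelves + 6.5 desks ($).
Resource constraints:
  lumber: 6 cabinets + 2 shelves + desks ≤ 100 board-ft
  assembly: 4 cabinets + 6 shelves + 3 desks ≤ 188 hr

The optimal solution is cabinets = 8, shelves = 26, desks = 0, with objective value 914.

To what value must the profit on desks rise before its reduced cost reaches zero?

12.5

Both lumber and assembly are binding at x*.
From A_Bᵀ y = c: 6·y_lumber + 4·y_assembly = 33; 2·y_lumber + 6·y_assembly = 25.
→ y_lumber = 3.5 and y_assembly = 3.
desks enters the basis when its profit ≥ yᵀa₃ = 3.5·1 + 3·3 = 12.5.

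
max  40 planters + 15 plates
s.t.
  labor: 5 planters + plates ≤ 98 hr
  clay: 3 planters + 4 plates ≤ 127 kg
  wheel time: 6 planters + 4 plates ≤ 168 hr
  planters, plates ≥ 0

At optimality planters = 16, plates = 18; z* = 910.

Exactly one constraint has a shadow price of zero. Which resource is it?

clay

labor: 98/98 (binding)
clay: 120/127 (slack 7)
wheel time: 168/168 (binding)
By complementary slackness, a constraint with positive slack has shadow price 0 → clay.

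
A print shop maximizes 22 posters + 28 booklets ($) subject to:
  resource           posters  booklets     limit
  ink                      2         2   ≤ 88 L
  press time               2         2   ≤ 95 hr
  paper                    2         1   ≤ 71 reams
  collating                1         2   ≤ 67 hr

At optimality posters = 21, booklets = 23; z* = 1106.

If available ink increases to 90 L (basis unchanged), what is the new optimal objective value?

At the optimum: ink uses 88 of 88 (binding); press time uses 88 of 95 (slack = 7); paper uses 65 of 71 (slack = 6); collating uses 67 of 67 (binding).
Slack constraints have shadow price 0 (complementary slackness).
From A_Bᵀ y = c: 2·y_ink + 1·y_collating = 22; 2·y_ink + 2·y_collating = 28.
This yields shadow prices y_ink = 8, y_collating = 6.
Δz = y_ink·Δb = 8 × (2) = 16, so new z* = 1106 + 16 = 1122.

1122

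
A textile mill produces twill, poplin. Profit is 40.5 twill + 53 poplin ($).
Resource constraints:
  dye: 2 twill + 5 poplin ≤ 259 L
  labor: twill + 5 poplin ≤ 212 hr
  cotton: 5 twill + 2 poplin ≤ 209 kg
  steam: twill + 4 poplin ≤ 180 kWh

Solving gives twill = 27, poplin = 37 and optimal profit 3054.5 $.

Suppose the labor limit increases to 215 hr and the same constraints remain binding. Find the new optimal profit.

Binding: labor and cotton. Non-binding: dye (20 unused), steam (5 unused).
By complementary slackness, y = 0 for the non-binding constraints.
The binding rows give the dual system: 1·y_labor + 5·y_cotton = 40.5 and 5·y_labor + 2·y_cotton = 53.
This yields shadow prices y_labor = 8, y_cotton = 6.5.
Δz = y_labor·Δb = 8 × (3) = 24, so new z* = 3054.5 + 24 = 3078.5.

3078.5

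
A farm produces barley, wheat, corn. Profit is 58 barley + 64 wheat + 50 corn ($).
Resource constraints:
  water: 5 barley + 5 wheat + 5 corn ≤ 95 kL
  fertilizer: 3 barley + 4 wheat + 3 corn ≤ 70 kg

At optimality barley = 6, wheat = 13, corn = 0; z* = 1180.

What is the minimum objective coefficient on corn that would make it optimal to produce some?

58

At the optimum: water uses 95 of 95 (binding); fertilizer uses 70 of 70 (binding).
From A_Bᵀ y = c: 5·y_water + 3·y_fertilizer = 58; 5·y_water + 4·y_fertilizer = 64.
→ y_water = 8 and y_fertilizer = 6.
corn enters the basis when its profit ≥ yᵀa₃ = 8·5 + 6·3 = 58.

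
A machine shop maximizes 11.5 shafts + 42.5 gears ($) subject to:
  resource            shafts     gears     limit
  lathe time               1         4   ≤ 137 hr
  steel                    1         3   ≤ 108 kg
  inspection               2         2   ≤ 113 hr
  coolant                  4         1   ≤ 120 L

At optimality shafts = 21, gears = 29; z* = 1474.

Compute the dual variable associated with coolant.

Check each constraint at x*: lathe time 137/137 (tight); steel 108/108 (tight); inspection 100/113 (slack 13); coolant 113/120 (slack 7).
Since inspection, coolant are not tight, their duals are 0.
The binding rows give the dual system: 1·y_lathe time + 1·y_steel = 11.5 and 4·y_lathe time + 3·y_steel = 42.5.
Solving: y_lathe time = 8, y_steel = 3.5.
Shadow price of coolant = 0.

0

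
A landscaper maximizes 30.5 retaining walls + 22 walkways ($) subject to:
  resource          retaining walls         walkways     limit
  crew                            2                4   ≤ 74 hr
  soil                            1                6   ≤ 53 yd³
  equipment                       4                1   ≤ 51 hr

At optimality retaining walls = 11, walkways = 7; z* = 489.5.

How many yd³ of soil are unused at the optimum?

0

soil used = 1·11 + 6·7 = 53; slack = 53 − 53 = 0.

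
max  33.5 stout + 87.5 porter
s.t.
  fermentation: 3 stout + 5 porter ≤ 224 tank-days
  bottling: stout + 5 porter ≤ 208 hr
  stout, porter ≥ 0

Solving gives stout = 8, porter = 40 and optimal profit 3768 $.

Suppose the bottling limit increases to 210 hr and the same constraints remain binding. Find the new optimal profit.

3787

Both fermentation and bottling are binding at x*.
From A_Bᵀ y = c: 3·y_fermentation + 1·y_bottling = 33.5; 5·y_fermentation + 5·y_bottling = 87.5.
→ y_fermentation = 8 and y_bottling = 9.5.
Δz = y_bottling·Δb = 9.5 × (2) = 19, so new z* = 3768 + 19 = 3787.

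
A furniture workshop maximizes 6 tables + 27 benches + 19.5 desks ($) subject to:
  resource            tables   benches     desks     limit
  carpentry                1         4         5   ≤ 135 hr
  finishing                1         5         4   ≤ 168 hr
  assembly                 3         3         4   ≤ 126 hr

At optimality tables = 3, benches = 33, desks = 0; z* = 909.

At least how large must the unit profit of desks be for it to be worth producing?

27

At the optimum: carpentry uses 135 of 135 (binding); finishing uses 168 of 168 (binding); assembly uses 108 of 126 (slack = 18).
Slack constraints have shadow price 0 (complementary slackness).
Dual feasibility on the basic columns requires 1·y_carpentry + 1·y_finishing = 6, 4·y_carpentry + 5·y_finishing = 27.
Solving: y_carpentry = 3, y_finishing = 3.
desks enters the basis when its profit ≥ yᵀa₃ = 3·5 + 3·4 = 27.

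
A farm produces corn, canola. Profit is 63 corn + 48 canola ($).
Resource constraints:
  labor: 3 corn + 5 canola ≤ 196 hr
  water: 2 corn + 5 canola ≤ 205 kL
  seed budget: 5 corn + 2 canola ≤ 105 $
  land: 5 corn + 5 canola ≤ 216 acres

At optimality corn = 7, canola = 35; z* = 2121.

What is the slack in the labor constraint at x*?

labor used = 3·7 + 5·35 = 196; slack = 196 − 196 = 0.

0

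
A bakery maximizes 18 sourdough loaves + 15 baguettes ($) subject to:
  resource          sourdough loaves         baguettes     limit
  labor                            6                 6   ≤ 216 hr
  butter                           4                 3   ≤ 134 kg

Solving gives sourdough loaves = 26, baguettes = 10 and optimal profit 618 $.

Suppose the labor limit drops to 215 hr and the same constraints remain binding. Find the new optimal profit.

617

Both labor and butter are binding at x*.
Dual feasibility on the basic columns requires 6·y_labor + 4·y_butter = 18, 6·y_labor + 3·y_butter = 15.
→ y_labor = 1 and y_butter = 3.
Δz = y_labor·Δb = 1 × (-1) = -1, so new z* = 618 − 1 = 617.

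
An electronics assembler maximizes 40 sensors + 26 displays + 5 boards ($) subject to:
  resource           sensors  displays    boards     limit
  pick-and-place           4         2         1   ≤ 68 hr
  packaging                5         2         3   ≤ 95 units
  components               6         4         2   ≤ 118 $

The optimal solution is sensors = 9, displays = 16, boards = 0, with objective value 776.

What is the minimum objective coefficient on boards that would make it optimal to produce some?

13

Check each constraint at x*: pick-and-place 68/68 (tight); packaging 77/95 (slack 18); components 118/118 (tight).
Since packaging is not tight, its dual is 0.
From A_Bᵀ y = c: 4·y_pick-and-place + 6·y_components = 40; 2·y_pick-and-place + 4·y_components = 26.
→ y_pick-and-place = 1 and y_components = 6.
boards enters the basis when its profit ≥ yᵀa₃ = 1·1 + 6·2 = 13.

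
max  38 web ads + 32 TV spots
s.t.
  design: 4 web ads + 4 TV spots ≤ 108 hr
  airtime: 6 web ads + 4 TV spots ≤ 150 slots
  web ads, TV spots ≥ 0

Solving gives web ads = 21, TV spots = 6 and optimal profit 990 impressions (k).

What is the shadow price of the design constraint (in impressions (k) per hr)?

5

At the optimum: design uses 108 of 108 (binding); airtime uses 150 of 150 (binding).
The binding rows give the dual system: 4·y_design + 6·y_airtime = 38 and 4·y_design + 4·y_airtime = 32.
→ y_design = 5 and y_airtime = 3.
Shadow price of design = 5.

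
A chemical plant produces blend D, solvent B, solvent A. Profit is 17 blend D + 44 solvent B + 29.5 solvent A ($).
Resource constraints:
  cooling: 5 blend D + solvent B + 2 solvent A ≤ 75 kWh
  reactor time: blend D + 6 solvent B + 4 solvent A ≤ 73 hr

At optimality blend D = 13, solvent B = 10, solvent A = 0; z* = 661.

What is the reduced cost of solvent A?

-2.5

At the optimum: cooling uses 75 of 75 (binding); reactor time uses 73 of 73 (binding).
From A_Bᵀ y = c: 5·y_cooling + 1·y_reactor time = 17; 1·y_cooling + 6·y_reactor time = 44.
This yields shadow prices y_cooling = 2, y_reactor time = 7.
Reduced cost of solvent A: c₃ − yᵀa₃ = 29.5 − (2·2 + 7·4) = 29.5 − 32 = -2.5.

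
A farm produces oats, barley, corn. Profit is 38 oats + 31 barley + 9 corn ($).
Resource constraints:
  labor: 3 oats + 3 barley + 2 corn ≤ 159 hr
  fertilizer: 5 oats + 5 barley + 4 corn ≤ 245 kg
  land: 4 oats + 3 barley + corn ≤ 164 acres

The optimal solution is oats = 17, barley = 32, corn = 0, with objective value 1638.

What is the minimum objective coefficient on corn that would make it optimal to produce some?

Binding: fertilizer and land. Non-binding: labor (12 unused).
Since labor is not tight, its dual is 0.
From A_Bᵀ y = c: 5·y_fertilizer + 4·y_land = 38; 5·y_fertilizer + 3·y_land = 31.
Solving: y_fertilizer = 2, y_land = 7.
corn enters the basis when its profit ≥ yᵀa₃ = 2·4 + 7·1 = 15.

15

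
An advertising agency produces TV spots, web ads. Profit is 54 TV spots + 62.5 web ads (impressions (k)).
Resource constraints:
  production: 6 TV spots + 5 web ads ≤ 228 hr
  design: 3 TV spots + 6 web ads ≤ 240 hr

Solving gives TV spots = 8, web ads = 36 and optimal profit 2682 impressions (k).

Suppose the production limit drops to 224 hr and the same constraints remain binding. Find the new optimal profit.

At the optimum: production uses 228 of 228 (binding); design uses 240 of 240 (binding).
From A_Bᵀ y = c: 6·y_production + 3·y_design = 54; 5·y_production + 6·y_design = 62.5.
→ y_production = 6.5 and y_design = 5.
Δz = y_production·Δb = 6.5 × (-4) = -26, so new z* = 2682 − 26 = 2656.

2656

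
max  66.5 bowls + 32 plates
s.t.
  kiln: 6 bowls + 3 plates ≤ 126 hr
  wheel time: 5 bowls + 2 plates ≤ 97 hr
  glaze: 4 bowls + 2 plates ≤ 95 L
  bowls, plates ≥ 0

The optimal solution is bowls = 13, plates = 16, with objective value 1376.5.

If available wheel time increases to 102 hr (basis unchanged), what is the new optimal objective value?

Binding: kiln and wheel time. Non-binding: glaze (11 unused).
By complementary slackness, y = 0 for the non-binding constraint.
The binding rows give the dual system: 6·y_kiln + 5·y_wheel time = 66.5 and 3·y_kiln + 2·y_wheel time = 32.
Solving: y_kiln = 9, y_wheel time = 2.5.
Δz = y_wheel time·Δb = 2.5 × (5) = 12.5, so new z* = 1376.5 + 12.5 = 1389.

1389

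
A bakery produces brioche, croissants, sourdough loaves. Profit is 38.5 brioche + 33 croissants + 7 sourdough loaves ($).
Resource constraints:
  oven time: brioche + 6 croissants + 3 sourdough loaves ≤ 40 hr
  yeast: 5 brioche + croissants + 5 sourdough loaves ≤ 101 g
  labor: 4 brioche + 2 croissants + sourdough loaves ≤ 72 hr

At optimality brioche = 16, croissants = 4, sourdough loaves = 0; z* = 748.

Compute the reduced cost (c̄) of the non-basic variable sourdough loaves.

-9.5

Check each constraint at x*: oven time 40/40 (tight); yeast 84/101 (slack 17); labor 72/72 (tight).
By complementary slackness, y = 0 for the non-binding constraint.
Dual feasibility on the basic columns requires 1·y_oven time + 4·y_labor = 38.5, 6·y_oven time + 2·y_labor = 33.
Solving: y_oven time = 2.5, y_labor = 9.
Reduced cost of sourdough loaves: c₃ − yᵀa₃ = 7 − (2.5·3 + 9·1) = 7 − 16.5 = -9.5.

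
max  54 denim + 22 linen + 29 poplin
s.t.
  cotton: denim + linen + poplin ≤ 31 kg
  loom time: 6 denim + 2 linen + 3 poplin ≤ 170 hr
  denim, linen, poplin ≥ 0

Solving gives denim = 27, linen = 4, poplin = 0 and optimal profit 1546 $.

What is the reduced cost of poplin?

-1

Both cotton and loom time are binding at x*.
Dual feasibility on the basic columns requires 1·y_cotton + 6·y_loom time = 54, 1·y_cotton + 2·y_loom time = 22.
This yields shadow prices y_cotton = 6, y_loom time = 8.
Reduced cost of poplin: c₃ − yᵀa₃ = 29 − (6·1 + 8·3) = 29 − 30 = -1.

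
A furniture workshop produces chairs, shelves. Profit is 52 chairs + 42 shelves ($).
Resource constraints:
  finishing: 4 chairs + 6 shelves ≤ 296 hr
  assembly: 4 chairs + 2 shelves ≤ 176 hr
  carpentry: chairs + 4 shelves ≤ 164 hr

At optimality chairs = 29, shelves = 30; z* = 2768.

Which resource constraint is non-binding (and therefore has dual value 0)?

carpentry

finishing: 296/296 (binding)
assembly: 176/176 (binding)
carpentry: 149/164 (slack 15)
By complementary slackness, a constraint with positive slack has shadow price 0 → carpentry.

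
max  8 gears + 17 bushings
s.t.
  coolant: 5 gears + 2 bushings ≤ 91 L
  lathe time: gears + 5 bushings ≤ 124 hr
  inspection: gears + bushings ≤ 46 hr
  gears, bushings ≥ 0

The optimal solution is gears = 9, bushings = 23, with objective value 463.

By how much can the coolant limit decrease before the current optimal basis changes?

41.4

Binding constraints: coolant, lathe time. The basis is B = [[5,2],[1,5]] with det 23.
Per unit decrease in coolant, x* moves by d = (-0.2174, 0.0435).
The basis stays optimal until gears reaches 0; allowable decrease = 41.4 L.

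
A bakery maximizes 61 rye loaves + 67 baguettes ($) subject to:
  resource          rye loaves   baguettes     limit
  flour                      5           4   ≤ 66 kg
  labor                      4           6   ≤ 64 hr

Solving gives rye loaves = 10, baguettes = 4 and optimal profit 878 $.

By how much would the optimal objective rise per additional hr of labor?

At the optimum: flour uses 66 of 66 (binding); labor uses 64 of 64 (binding).
From A_Bᵀ y = c: 5·y_flour + 4·y_labor = 61; 4·y_flour + 6·y_labor = 67.
Solving: y_flour = 7, y_labor = 6.5.
Shadow price of labor = 6.5.

6.5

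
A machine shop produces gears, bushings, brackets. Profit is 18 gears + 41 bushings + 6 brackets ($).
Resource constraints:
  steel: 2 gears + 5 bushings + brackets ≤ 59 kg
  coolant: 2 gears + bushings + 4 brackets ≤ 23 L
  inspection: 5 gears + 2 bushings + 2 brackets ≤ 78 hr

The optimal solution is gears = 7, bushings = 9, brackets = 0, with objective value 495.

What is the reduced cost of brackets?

Binding: steel and coolant. Non-binding: inspection (25 unused).
Since inspection is not tight, its dual is 0.
The binding rows give the dual system: 2·y_steel + 2·y_coolant = 18 and 5·y_steel + 1·y_coolant = 41.
→ y_steel = 8 and y_coolant = 1.
Reduced cost of brackets: c₃ − yᵀa₃ = 6 − (8·1 + 1·4) = 6 − 12 = -6.

-6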